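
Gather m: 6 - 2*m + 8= 14 - 2*m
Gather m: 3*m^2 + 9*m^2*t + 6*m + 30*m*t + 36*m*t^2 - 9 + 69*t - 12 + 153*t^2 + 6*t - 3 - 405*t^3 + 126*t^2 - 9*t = m^2*(9*t + 3) + m*(36*t^2 + 30*t + 6) - 405*t^3 + 279*t^2 + 66*t - 24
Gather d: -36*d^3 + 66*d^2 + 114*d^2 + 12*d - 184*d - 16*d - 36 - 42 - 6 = -36*d^3 + 180*d^2 - 188*d - 84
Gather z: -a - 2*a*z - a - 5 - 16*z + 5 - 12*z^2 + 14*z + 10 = -2*a - 12*z^2 + z*(-2*a - 2) + 10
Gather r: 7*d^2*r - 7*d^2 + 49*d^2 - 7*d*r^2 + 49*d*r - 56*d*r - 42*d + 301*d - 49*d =42*d^2 - 7*d*r^2 + 210*d + r*(7*d^2 - 7*d)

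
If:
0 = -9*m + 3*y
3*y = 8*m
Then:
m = 0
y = 0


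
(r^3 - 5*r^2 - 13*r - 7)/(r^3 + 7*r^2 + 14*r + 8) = (r^2 - 6*r - 7)/(r^2 + 6*r + 8)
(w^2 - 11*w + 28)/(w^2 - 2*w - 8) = (w - 7)/(w + 2)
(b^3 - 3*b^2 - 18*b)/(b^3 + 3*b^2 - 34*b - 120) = b*(b + 3)/(b^2 + 9*b + 20)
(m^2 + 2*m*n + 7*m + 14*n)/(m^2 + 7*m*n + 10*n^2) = (m + 7)/(m + 5*n)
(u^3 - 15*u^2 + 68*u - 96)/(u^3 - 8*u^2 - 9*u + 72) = (u - 4)/(u + 3)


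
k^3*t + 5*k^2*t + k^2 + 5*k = k*(k + 5)*(k*t + 1)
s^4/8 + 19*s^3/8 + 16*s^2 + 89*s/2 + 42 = (s/4 + 1)*(s/2 + 1)*(s + 6)*(s + 7)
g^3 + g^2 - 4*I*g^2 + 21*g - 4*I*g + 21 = (g + 1)*(g - 7*I)*(g + 3*I)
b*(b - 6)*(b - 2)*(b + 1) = b^4 - 7*b^3 + 4*b^2 + 12*b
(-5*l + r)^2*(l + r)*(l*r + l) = 25*l^4*r + 25*l^4 + 15*l^3*r^2 + 15*l^3*r - 9*l^2*r^3 - 9*l^2*r^2 + l*r^4 + l*r^3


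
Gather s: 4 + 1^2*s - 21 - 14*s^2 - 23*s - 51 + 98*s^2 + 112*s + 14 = 84*s^2 + 90*s - 54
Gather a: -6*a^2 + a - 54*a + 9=-6*a^2 - 53*a + 9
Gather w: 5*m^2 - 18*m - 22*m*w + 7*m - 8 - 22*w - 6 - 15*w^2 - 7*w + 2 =5*m^2 - 11*m - 15*w^2 + w*(-22*m - 29) - 12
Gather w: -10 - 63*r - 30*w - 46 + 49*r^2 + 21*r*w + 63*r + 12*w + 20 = 49*r^2 + w*(21*r - 18) - 36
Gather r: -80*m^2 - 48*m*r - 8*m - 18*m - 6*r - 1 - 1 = -80*m^2 - 26*m + r*(-48*m - 6) - 2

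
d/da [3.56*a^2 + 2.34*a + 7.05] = 7.12*a + 2.34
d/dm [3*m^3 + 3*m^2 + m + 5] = 9*m^2 + 6*m + 1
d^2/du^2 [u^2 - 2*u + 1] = 2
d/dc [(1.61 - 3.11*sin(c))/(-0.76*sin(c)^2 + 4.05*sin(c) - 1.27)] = (-2.3636*sin(c)^2 + 2.4472*sin(c) - 2.5708)*cos(c)/(0.5776*sin(c)^4 - 6.156*sin(c)^3 + 18.3329*sin(c)^2 - 10.287*sin(c) + 1.6129)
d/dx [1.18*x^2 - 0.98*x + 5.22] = 2.36*x - 0.98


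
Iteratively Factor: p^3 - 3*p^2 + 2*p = (p - 2)*(p^2 - p) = p*(p - 2)*(p - 1)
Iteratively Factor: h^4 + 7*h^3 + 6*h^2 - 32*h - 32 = (h - 2)*(h^3 + 9*h^2 + 24*h + 16) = (h - 2)*(h + 1)*(h^2 + 8*h + 16) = (h - 2)*(h + 1)*(h + 4)*(h + 4)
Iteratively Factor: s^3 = (s)*(s^2) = s^2*(s)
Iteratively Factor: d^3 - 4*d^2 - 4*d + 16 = (d + 2)*(d^2 - 6*d + 8) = (d - 4)*(d + 2)*(d - 2)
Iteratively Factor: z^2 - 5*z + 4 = (z - 1)*(z - 4)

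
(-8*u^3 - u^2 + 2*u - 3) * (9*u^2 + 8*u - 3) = -72*u^5 - 73*u^4 + 34*u^3 - 8*u^2 - 30*u + 9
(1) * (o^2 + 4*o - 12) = o^2 + 4*o - 12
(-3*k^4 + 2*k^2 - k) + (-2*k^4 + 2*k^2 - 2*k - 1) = -5*k^4 + 4*k^2 - 3*k - 1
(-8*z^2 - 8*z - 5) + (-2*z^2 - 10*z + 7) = -10*z^2 - 18*z + 2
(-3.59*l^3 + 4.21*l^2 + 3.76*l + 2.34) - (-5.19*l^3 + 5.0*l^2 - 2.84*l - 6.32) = 1.6*l^3 - 0.79*l^2 + 6.6*l + 8.66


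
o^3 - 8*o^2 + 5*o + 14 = (o - 7)*(o - 2)*(o + 1)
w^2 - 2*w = w*(w - 2)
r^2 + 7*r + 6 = (r + 1)*(r + 6)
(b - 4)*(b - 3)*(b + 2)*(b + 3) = b^4 - 2*b^3 - 17*b^2 + 18*b + 72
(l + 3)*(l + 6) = l^2 + 9*l + 18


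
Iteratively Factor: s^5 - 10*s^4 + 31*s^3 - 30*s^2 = (s - 3)*(s^4 - 7*s^3 + 10*s^2) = s*(s - 3)*(s^3 - 7*s^2 + 10*s) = s^2*(s - 3)*(s^2 - 7*s + 10) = s^2*(s - 3)*(s - 2)*(s - 5)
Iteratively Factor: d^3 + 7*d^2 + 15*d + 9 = (d + 1)*(d^2 + 6*d + 9) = (d + 1)*(d + 3)*(d + 3)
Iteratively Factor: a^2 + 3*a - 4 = (a + 4)*(a - 1)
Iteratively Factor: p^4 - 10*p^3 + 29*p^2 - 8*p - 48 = (p - 4)*(p^3 - 6*p^2 + 5*p + 12) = (p - 4)*(p - 3)*(p^2 - 3*p - 4) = (p - 4)^2*(p - 3)*(p + 1)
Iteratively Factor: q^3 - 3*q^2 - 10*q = (q + 2)*(q^2 - 5*q) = (q - 5)*(q + 2)*(q)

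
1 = 1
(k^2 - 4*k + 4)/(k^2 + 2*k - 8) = (k - 2)/(k + 4)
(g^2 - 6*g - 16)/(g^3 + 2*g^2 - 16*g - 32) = (g - 8)/(g^2 - 16)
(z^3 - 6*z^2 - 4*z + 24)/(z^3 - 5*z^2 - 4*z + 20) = (z - 6)/(z - 5)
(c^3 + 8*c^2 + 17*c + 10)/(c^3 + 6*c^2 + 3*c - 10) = (c + 1)/(c - 1)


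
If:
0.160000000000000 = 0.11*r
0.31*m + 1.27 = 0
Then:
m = -4.10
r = 1.45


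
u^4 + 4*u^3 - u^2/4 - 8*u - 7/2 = (u + 1/2)*(u + 7/2)*(u - sqrt(2))*(u + sqrt(2))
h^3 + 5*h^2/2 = h^2*(h + 5/2)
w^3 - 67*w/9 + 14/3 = (w - 7/3)*(w - 2/3)*(w + 3)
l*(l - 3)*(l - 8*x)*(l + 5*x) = l^4 - 3*l^3*x - 3*l^3 - 40*l^2*x^2 + 9*l^2*x + 120*l*x^2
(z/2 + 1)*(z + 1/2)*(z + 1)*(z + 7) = z^4/2 + 21*z^3/4 + 14*z^2 + 51*z/4 + 7/2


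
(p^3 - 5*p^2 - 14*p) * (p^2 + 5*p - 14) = p^5 - 53*p^3 + 196*p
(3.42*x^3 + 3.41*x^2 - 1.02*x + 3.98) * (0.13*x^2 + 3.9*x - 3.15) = 0.4446*x^5 + 13.7813*x^4 + 2.3934*x^3 - 14.2021*x^2 + 18.735*x - 12.537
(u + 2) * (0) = 0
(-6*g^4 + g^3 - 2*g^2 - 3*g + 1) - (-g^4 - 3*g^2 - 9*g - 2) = -5*g^4 + g^3 + g^2 + 6*g + 3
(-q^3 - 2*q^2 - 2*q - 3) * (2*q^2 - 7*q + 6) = -2*q^5 + 3*q^4 + 4*q^3 - 4*q^2 + 9*q - 18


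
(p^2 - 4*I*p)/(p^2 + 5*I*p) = (p - 4*I)/(p + 5*I)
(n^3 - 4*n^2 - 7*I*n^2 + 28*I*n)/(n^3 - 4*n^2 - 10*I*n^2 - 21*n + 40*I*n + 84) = n/(n - 3*I)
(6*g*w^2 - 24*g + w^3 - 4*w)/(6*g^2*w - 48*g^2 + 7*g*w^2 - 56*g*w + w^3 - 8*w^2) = (w^2 - 4)/(g*w - 8*g + w^2 - 8*w)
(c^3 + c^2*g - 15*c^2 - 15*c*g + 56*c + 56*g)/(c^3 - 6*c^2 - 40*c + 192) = (c^2 + c*g - 7*c - 7*g)/(c^2 + 2*c - 24)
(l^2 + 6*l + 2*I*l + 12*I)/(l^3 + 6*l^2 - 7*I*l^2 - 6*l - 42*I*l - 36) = (l + 2*I)/(l^2 - 7*I*l - 6)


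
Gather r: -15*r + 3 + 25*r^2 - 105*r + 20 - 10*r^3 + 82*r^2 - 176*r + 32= -10*r^3 + 107*r^2 - 296*r + 55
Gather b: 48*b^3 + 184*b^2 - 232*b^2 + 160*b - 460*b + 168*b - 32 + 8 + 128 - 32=48*b^3 - 48*b^2 - 132*b + 72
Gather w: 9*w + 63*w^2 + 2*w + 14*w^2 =77*w^2 + 11*w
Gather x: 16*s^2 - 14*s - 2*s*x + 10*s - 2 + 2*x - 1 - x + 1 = 16*s^2 - 4*s + x*(1 - 2*s) - 2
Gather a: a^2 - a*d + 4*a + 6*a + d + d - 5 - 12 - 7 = a^2 + a*(10 - d) + 2*d - 24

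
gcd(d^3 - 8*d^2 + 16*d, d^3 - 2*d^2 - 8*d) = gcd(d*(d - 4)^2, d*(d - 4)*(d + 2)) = d^2 - 4*d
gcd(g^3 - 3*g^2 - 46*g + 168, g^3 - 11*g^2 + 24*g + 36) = g - 6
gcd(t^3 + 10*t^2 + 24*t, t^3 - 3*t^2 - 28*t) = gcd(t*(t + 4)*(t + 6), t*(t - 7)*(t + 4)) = t^2 + 4*t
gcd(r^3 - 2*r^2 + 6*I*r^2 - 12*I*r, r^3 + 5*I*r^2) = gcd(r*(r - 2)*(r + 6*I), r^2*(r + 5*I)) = r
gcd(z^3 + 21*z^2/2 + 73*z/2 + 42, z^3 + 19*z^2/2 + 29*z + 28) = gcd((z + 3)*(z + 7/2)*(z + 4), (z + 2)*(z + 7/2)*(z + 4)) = z^2 + 15*z/2 + 14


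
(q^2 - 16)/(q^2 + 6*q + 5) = (q^2 - 16)/(q^2 + 6*q + 5)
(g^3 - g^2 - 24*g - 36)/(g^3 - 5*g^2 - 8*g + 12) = (g + 3)/(g - 1)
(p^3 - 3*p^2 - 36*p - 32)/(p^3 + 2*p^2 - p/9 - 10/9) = 9*(p^2 - 4*p - 32)/(9*p^2 + 9*p - 10)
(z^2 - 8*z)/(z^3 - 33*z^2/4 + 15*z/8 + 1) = 8*z/(8*z^2 - 2*z - 1)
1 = 1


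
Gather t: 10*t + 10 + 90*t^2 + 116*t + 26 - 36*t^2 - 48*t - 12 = 54*t^2 + 78*t + 24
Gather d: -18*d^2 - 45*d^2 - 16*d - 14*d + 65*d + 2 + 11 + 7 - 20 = -63*d^2 + 35*d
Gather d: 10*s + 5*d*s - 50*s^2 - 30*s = 5*d*s - 50*s^2 - 20*s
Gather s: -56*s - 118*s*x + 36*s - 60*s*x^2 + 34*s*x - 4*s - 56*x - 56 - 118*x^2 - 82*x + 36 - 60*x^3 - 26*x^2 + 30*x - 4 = s*(-60*x^2 - 84*x - 24) - 60*x^3 - 144*x^2 - 108*x - 24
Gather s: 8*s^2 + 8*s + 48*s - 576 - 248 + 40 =8*s^2 + 56*s - 784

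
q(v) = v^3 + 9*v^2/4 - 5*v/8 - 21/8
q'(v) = 3*v^2 + 9*v/2 - 5/8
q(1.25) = 2.06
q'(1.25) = 9.69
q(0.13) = -2.67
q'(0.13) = 0.01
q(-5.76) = -115.48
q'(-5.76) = 72.99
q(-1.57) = 0.03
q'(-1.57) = -0.30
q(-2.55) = -2.98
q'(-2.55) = 7.41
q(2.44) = 23.77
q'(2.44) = 28.22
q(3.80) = 82.36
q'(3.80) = 59.80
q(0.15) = -2.66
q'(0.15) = 0.12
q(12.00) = 2041.88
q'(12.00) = 485.38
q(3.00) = 42.75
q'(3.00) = 39.88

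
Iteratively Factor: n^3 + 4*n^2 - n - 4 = (n + 1)*(n^2 + 3*n - 4) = (n - 1)*(n + 1)*(n + 4)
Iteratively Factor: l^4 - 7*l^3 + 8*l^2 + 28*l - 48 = (l - 3)*(l^3 - 4*l^2 - 4*l + 16) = (l - 4)*(l - 3)*(l^2 - 4) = (l - 4)*(l - 3)*(l - 2)*(l + 2)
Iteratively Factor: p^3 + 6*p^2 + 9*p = (p + 3)*(p^2 + 3*p) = (p + 3)^2*(p)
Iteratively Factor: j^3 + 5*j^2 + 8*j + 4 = (j + 1)*(j^2 + 4*j + 4) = (j + 1)*(j + 2)*(j + 2)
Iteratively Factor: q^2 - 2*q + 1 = (q - 1)*(q - 1)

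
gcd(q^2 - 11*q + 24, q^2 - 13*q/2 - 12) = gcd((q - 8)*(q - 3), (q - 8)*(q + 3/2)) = q - 8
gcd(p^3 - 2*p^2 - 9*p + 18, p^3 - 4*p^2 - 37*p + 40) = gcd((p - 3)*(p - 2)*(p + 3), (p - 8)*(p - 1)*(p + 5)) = 1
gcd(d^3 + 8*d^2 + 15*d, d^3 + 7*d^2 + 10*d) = d^2 + 5*d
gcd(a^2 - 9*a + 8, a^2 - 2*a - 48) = a - 8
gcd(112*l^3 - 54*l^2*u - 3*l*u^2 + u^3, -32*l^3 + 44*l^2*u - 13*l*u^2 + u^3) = -8*l + u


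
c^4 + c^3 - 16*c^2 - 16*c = c*(c - 4)*(c + 1)*(c + 4)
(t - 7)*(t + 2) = t^2 - 5*t - 14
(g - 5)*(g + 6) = g^2 + g - 30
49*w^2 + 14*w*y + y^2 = (7*w + y)^2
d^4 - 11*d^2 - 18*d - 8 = (d - 4)*(d + 1)^2*(d + 2)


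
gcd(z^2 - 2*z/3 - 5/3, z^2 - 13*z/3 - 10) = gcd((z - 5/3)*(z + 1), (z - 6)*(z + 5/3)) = 1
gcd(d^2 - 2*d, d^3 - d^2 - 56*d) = d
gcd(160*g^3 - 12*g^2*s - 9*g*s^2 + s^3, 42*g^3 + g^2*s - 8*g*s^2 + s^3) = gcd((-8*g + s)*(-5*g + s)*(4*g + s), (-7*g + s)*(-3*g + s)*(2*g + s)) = 1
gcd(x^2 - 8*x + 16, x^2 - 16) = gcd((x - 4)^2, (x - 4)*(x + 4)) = x - 4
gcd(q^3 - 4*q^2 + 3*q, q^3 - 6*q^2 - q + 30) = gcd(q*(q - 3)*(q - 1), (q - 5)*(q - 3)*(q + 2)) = q - 3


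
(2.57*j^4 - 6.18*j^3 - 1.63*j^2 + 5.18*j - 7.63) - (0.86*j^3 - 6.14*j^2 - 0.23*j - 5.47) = 2.57*j^4 - 7.04*j^3 + 4.51*j^2 + 5.41*j - 2.16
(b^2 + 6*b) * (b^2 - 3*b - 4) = b^4 + 3*b^3 - 22*b^2 - 24*b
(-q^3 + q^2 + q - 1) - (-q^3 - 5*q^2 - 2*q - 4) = 6*q^2 + 3*q + 3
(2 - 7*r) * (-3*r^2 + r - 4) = 21*r^3 - 13*r^2 + 30*r - 8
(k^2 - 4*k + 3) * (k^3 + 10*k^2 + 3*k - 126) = k^5 + 6*k^4 - 34*k^3 - 108*k^2 + 513*k - 378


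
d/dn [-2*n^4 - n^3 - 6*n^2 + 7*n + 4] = -8*n^3 - 3*n^2 - 12*n + 7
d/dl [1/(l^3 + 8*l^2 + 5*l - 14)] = (-3*l^2 - 16*l - 5)/(l^3 + 8*l^2 + 5*l - 14)^2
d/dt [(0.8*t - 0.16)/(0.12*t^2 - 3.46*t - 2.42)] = (-0.096*t^2 + 0.0384000000000002*t - 2.4896)/(0.0144*t^4 - 0.8304*t^3 + 11.3908*t^2 + 16.7464*t + 5.8564)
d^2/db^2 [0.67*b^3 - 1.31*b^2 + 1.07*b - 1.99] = 4.02*b - 2.62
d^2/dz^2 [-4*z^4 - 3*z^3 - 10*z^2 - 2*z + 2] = -48*z^2 - 18*z - 20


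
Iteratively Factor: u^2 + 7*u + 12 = (u + 4)*(u + 3)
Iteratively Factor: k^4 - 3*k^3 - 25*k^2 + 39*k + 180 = (k + 3)*(k^3 - 6*k^2 - 7*k + 60) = (k - 5)*(k + 3)*(k^2 - k - 12) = (k - 5)*(k + 3)^2*(k - 4)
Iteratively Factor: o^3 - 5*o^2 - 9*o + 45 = (o - 5)*(o^2 - 9) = (o - 5)*(o + 3)*(o - 3)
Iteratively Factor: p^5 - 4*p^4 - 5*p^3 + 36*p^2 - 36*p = (p - 2)*(p^4 - 2*p^3 - 9*p^2 + 18*p) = (p - 3)*(p - 2)*(p^3 + p^2 - 6*p) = p*(p - 3)*(p - 2)*(p^2 + p - 6) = p*(p - 3)*(p - 2)^2*(p + 3)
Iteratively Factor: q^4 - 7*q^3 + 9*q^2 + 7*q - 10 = (q + 1)*(q^3 - 8*q^2 + 17*q - 10) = (q - 5)*(q + 1)*(q^2 - 3*q + 2) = (q - 5)*(q - 1)*(q + 1)*(q - 2)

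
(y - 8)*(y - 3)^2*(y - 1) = y^4 - 15*y^3 + 71*y^2 - 129*y + 72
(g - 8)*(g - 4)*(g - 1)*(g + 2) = g^4 - 11*g^3 + 18*g^2 + 56*g - 64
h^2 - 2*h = h*(h - 2)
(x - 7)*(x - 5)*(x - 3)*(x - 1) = x^4 - 16*x^3 + 86*x^2 - 176*x + 105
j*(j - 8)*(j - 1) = j^3 - 9*j^2 + 8*j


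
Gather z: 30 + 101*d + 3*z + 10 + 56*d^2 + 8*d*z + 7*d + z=56*d^2 + 108*d + z*(8*d + 4) + 40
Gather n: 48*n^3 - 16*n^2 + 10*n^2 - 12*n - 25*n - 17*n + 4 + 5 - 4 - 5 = 48*n^3 - 6*n^2 - 54*n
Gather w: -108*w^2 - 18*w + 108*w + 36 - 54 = -108*w^2 + 90*w - 18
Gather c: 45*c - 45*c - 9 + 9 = 0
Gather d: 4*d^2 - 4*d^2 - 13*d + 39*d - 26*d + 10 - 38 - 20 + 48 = 0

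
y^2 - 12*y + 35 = (y - 7)*(y - 5)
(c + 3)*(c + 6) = c^2 + 9*c + 18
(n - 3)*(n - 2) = n^2 - 5*n + 6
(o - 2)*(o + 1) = o^2 - o - 2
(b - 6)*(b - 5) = b^2 - 11*b + 30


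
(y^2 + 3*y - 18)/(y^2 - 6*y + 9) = (y + 6)/(y - 3)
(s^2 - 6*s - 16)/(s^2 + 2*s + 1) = (s^2 - 6*s - 16)/(s^2 + 2*s + 1)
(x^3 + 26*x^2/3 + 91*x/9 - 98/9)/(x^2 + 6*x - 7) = (9*x^2 + 15*x - 14)/(9*(x - 1))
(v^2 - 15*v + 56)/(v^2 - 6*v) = (v^2 - 15*v + 56)/(v*(v - 6))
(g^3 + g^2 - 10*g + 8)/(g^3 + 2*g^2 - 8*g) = (g - 1)/g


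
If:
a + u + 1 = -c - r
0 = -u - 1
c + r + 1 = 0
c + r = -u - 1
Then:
No Solution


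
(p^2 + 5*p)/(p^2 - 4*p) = (p + 5)/(p - 4)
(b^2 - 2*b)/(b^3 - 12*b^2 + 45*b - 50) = b/(b^2 - 10*b + 25)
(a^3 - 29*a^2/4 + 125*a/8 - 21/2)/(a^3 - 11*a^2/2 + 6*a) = (a - 7/4)/a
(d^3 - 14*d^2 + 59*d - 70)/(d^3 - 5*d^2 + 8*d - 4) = (d^2 - 12*d + 35)/(d^2 - 3*d + 2)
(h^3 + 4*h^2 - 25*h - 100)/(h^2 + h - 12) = (h^2 - 25)/(h - 3)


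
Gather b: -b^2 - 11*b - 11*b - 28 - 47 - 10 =-b^2 - 22*b - 85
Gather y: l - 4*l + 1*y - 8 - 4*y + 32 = -3*l - 3*y + 24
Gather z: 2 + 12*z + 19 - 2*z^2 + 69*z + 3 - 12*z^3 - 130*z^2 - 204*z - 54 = -12*z^3 - 132*z^2 - 123*z - 30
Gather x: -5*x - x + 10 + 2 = 12 - 6*x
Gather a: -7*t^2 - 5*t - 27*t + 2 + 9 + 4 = -7*t^2 - 32*t + 15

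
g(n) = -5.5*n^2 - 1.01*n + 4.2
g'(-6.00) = 64.99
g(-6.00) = -187.74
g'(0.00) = -1.01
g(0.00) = 4.20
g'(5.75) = -64.26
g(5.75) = -183.45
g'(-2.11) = 22.20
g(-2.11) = -18.16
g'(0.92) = -11.13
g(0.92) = -1.38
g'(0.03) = -1.34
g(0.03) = 4.16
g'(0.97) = -11.68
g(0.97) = -1.95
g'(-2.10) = 22.09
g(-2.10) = -17.93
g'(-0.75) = 7.24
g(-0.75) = 1.86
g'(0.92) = -11.13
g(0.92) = -1.38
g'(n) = -11.0*n - 1.01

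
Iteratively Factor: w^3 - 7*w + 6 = (w - 2)*(w^2 + 2*w - 3) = (w - 2)*(w + 3)*(w - 1)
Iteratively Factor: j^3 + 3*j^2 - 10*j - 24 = (j + 2)*(j^2 + j - 12) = (j + 2)*(j + 4)*(j - 3)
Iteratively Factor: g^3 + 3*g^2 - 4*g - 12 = (g - 2)*(g^2 + 5*g + 6) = (g - 2)*(g + 2)*(g + 3)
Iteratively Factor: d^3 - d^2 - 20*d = (d - 5)*(d^2 + 4*d) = d*(d - 5)*(d + 4)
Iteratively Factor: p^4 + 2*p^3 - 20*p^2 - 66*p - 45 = (p + 1)*(p^3 + p^2 - 21*p - 45) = (p + 1)*(p + 3)*(p^2 - 2*p - 15) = (p - 5)*(p + 1)*(p + 3)*(p + 3)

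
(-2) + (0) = -2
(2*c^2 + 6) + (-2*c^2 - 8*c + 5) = 11 - 8*c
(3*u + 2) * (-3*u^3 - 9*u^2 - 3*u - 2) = -9*u^4 - 33*u^3 - 27*u^2 - 12*u - 4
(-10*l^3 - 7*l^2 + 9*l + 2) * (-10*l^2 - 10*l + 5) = 100*l^5 + 170*l^4 - 70*l^3 - 145*l^2 + 25*l + 10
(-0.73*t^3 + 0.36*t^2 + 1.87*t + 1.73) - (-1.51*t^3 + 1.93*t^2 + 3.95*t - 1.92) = 0.78*t^3 - 1.57*t^2 - 2.08*t + 3.65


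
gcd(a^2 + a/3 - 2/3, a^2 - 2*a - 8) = 1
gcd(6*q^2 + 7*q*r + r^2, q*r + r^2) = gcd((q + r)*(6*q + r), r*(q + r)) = q + r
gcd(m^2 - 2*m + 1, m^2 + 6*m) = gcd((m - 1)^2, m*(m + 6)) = 1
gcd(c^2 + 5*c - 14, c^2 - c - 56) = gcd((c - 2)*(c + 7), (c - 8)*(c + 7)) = c + 7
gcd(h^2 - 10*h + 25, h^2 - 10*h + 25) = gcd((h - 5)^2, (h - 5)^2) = h^2 - 10*h + 25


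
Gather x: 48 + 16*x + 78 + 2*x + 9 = 18*x + 135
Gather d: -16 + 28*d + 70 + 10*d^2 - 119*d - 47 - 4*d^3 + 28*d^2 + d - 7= -4*d^3 + 38*d^2 - 90*d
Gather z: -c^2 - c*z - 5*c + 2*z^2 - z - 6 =-c^2 - 5*c + 2*z^2 + z*(-c - 1) - 6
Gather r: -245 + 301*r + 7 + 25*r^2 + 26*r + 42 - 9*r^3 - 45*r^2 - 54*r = -9*r^3 - 20*r^2 + 273*r - 196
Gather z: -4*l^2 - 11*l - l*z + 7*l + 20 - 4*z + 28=-4*l^2 - 4*l + z*(-l - 4) + 48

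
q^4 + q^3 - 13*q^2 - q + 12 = (q - 3)*(q - 1)*(q + 1)*(q + 4)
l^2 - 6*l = l*(l - 6)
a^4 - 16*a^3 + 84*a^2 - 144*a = a*(a - 6)^2*(a - 4)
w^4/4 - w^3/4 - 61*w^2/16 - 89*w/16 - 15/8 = (w/4 + 1/2)*(w - 5)*(w + 1/2)*(w + 3/2)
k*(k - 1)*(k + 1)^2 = k^4 + k^3 - k^2 - k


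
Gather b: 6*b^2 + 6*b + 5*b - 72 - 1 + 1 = 6*b^2 + 11*b - 72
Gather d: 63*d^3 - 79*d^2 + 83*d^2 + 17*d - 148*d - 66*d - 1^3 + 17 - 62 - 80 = 63*d^3 + 4*d^2 - 197*d - 126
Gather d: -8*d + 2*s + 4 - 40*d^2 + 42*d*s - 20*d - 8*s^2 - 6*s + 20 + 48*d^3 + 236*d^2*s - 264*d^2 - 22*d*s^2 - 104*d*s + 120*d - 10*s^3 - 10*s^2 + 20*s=48*d^3 + d^2*(236*s - 304) + d*(-22*s^2 - 62*s + 92) - 10*s^3 - 18*s^2 + 16*s + 24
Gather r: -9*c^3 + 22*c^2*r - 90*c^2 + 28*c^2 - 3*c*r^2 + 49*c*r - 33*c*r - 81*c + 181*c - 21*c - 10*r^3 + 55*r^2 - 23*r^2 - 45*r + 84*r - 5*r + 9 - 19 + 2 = -9*c^3 - 62*c^2 + 79*c - 10*r^3 + r^2*(32 - 3*c) + r*(22*c^2 + 16*c + 34) - 8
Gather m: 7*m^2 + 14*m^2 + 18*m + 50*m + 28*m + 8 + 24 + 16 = 21*m^2 + 96*m + 48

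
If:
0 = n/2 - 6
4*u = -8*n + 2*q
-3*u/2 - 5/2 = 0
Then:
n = 12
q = 134/3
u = -5/3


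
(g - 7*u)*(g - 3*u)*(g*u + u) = g^3*u - 10*g^2*u^2 + g^2*u + 21*g*u^3 - 10*g*u^2 + 21*u^3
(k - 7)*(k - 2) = k^2 - 9*k + 14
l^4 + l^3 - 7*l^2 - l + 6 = (l - 2)*(l - 1)*(l + 1)*(l + 3)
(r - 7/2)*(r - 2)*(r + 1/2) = r^3 - 5*r^2 + 17*r/4 + 7/2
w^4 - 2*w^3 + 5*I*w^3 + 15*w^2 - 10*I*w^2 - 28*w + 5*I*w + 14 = (w - 1)^2*(w - 2*I)*(w + 7*I)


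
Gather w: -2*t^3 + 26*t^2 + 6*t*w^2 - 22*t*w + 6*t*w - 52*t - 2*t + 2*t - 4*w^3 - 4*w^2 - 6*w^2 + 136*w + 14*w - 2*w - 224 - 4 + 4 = -2*t^3 + 26*t^2 - 52*t - 4*w^3 + w^2*(6*t - 10) + w*(148 - 16*t) - 224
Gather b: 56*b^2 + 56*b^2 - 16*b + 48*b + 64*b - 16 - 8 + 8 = 112*b^2 + 96*b - 16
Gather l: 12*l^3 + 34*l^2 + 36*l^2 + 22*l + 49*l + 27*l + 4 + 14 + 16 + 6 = 12*l^3 + 70*l^2 + 98*l + 40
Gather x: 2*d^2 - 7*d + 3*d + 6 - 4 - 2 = 2*d^2 - 4*d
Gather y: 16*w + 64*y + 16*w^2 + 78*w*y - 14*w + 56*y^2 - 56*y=16*w^2 + 2*w + 56*y^2 + y*(78*w + 8)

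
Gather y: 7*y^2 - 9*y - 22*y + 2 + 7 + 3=7*y^2 - 31*y + 12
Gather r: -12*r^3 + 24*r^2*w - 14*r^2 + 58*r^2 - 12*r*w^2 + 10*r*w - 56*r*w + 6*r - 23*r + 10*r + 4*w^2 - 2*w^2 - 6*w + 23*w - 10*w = -12*r^3 + r^2*(24*w + 44) + r*(-12*w^2 - 46*w - 7) + 2*w^2 + 7*w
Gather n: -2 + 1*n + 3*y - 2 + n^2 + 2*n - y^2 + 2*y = n^2 + 3*n - y^2 + 5*y - 4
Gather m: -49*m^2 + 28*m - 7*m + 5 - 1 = -49*m^2 + 21*m + 4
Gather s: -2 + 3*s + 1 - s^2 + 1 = -s^2 + 3*s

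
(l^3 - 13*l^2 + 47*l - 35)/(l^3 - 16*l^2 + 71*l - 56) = (l - 5)/(l - 8)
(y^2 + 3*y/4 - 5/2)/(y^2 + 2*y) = (y - 5/4)/y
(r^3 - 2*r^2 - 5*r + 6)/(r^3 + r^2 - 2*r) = (r - 3)/r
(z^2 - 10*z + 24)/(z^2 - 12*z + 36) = (z - 4)/(z - 6)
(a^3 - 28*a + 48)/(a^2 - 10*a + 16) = (a^2 + 2*a - 24)/(a - 8)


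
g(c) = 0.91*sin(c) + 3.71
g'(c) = 0.91*cos(c)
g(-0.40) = 3.36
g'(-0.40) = 0.84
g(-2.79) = 3.40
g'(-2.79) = -0.85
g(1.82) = 4.59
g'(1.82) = -0.22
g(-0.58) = 3.21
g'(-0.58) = 0.76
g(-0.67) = 3.14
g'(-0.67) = 0.71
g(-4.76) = 4.62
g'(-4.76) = 0.04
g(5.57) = 3.11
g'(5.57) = 0.69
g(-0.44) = 3.32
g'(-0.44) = 0.82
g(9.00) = 4.09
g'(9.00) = -0.83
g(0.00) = 3.71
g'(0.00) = 0.91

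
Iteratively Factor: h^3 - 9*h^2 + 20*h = (h - 4)*(h^2 - 5*h) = h*(h - 4)*(h - 5)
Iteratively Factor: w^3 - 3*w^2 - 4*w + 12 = (w + 2)*(w^2 - 5*w + 6) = (w - 2)*(w + 2)*(w - 3)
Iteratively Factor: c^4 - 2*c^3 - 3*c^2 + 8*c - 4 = (c - 1)*(c^3 - c^2 - 4*c + 4) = (c - 1)*(c + 2)*(c^2 - 3*c + 2) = (c - 2)*(c - 1)*(c + 2)*(c - 1)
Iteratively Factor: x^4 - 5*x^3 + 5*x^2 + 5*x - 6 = (x - 2)*(x^3 - 3*x^2 - x + 3) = (x - 2)*(x - 1)*(x^2 - 2*x - 3) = (x - 2)*(x - 1)*(x + 1)*(x - 3)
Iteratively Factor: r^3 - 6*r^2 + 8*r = (r - 4)*(r^2 - 2*r) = r*(r - 4)*(r - 2)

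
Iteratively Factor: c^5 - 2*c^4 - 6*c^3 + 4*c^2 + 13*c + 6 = (c + 1)*(c^4 - 3*c^3 - 3*c^2 + 7*c + 6) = (c - 2)*(c + 1)*(c^3 - c^2 - 5*c - 3) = (c - 2)*(c + 1)^2*(c^2 - 2*c - 3) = (c - 3)*(c - 2)*(c + 1)^2*(c + 1)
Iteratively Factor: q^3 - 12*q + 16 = (q - 2)*(q^2 + 2*q - 8) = (q - 2)*(q + 4)*(q - 2)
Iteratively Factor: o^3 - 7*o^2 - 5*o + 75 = (o - 5)*(o^2 - 2*o - 15) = (o - 5)*(o + 3)*(o - 5)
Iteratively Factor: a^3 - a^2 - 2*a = (a)*(a^2 - a - 2) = a*(a - 2)*(a + 1)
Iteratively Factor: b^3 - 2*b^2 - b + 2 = (b - 1)*(b^2 - b - 2) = (b - 2)*(b - 1)*(b + 1)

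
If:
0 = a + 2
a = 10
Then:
No Solution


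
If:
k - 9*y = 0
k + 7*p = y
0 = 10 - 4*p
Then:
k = -315/16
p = 5/2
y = -35/16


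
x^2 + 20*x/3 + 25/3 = (x + 5/3)*(x + 5)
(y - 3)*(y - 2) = y^2 - 5*y + 6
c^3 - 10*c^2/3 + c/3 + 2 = (c - 3)*(c - 1)*(c + 2/3)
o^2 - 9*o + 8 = (o - 8)*(o - 1)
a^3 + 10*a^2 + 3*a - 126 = (a - 3)*(a + 6)*(a + 7)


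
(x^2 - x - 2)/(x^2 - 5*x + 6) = (x + 1)/(x - 3)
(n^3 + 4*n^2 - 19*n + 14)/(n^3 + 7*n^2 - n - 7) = (n - 2)/(n + 1)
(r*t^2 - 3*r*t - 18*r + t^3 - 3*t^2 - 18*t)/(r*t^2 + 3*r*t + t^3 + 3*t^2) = (t - 6)/t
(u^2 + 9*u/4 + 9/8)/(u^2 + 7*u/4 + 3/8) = (4*u + 3)/(4*u + 1)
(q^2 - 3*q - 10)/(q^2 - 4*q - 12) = (q - 5)/(q - 6)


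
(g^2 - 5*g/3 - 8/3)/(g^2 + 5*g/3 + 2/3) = (3*g - 8)/(3*g + 2)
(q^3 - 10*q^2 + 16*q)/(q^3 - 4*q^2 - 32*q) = (q - 2)/(q + 4)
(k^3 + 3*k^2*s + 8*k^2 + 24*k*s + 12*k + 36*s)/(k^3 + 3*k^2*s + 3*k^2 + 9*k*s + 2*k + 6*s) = (k + 6)/(k + 1)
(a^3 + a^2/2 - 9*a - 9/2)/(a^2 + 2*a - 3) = (2*a^2 - 5*a - 3)/(2*(a - 1))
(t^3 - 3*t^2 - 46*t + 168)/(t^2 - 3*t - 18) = (t^2 + 3*t - 28)/(t + 3)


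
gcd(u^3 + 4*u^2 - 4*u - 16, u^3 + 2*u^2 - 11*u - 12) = u + 4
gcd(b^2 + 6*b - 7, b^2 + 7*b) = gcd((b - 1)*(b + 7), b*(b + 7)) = b + 7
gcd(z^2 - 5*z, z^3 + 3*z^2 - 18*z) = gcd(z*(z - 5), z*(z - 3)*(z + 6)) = z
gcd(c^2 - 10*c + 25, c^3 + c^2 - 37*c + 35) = c - 5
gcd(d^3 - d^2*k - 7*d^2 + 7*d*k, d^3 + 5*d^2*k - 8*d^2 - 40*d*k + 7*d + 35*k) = d - 7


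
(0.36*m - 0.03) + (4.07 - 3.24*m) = 4.04 - 2.88*m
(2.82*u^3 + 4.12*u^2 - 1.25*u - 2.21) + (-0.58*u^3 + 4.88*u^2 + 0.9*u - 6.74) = 2.24*u^3 + 9.0*u^2 - 0.35*u - 8.95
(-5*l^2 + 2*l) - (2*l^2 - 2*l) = -7*l^2 + 4*l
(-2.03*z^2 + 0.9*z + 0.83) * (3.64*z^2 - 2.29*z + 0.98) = -7.3892*z^4 + 7.9247*z^3 - 1.0292*z^2 - 1.0187*z + 0.8134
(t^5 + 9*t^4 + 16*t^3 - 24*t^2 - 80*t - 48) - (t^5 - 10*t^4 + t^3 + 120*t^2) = 19*t^4 + 15*t^3 - 144*t^2 - 80*t - 48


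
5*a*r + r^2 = r*(5*a + r)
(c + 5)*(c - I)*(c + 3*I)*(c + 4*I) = c^4 + 5*c^3 + 6*I*c^3 - 5*c^2 + 30*I*c^2 - 25*c + 12*I*c + 60*I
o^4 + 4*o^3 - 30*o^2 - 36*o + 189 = (o - 3)^2*(o + 3)*(o + 7)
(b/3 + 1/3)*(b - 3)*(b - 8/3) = b^3/3 - 14*b^2/9 + 7*b/9 + 8/3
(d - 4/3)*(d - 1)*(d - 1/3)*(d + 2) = d^4 - 2*d^3/3 - 29*d^2/9 + 34*d/9 - 8/9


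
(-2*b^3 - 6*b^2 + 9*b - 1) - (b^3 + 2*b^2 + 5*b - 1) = -3*b^3 - 8*b^2 + 4*b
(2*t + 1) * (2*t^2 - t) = 4*t^3 - t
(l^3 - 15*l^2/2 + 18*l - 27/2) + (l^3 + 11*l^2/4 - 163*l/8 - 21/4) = 2*l^3 - 19*l^2/4 - 19*l/8 - 75/4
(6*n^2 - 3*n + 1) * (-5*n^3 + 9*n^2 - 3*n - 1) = -30*n^5 + 69*n^4 - 50*n^3 + 12*n^2 - 1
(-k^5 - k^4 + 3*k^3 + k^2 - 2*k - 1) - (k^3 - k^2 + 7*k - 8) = -k^5 - k^4 + 2*k^3 + 2*k^2 - 9*k + 7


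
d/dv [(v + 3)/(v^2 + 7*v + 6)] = (v^2 + 7*v - (v + 3)*(2*v + 7) + 6)/(v^2 + 7*v + 6)^2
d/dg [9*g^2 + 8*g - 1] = 18*g + 8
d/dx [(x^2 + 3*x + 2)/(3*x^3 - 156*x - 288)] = (-x^2 - 2*x - 46)/(3*(x^4 - 4*x^3 - 92*x^2 + 192*x + 2304))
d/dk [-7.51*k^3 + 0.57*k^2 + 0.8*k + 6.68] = -22.53*k^2 + 1.14*k + 0.8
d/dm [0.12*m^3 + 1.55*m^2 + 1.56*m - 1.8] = 0.36*m^2 + 3.1*m + 1.56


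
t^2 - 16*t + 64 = (t - 8)^2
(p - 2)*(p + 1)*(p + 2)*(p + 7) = p^4 + 8*p^3 + 3*p^2 - 32*p - 28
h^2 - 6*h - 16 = (h - 8)*(h + 2)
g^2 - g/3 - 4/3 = (g - 4/3)*(g + 1)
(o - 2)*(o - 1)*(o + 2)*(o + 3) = o^4 + 2*o^3 - 7*o^2 - 8*o + 12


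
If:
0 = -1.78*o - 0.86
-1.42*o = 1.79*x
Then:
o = -0.48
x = 0.38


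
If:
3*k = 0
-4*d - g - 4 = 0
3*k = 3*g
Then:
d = -1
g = 0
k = 0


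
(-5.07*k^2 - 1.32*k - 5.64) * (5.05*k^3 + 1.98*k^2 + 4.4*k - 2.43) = -25.6035*k^5 - 16.7046*k^4 - 53.4036*k^3 - 4.6551*k^2 - 21.6084*k + 13.7052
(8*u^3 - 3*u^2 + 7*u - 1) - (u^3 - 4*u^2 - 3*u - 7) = 7*u^3 + u^2 + 10*u + 6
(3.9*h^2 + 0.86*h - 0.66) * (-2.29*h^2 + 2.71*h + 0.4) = -8.931*h^4 + 8.5996*h^3 + 5.402*h^2 - 1.4446*h - 0.264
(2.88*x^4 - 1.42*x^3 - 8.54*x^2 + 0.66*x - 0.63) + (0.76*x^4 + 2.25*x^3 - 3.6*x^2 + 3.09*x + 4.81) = 3.64*x^4 + 0.83*x^3 - 12.14*x^2 + 3.75*x + 4.18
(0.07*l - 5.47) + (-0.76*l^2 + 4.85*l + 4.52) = -0.76*l^2 + 4.92*l - 0.95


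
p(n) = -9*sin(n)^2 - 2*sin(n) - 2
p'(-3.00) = -0.53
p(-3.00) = -1.90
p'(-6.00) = -6.75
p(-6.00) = -3.26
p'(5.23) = 6.75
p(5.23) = -7.06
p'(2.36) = 10.42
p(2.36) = -7.87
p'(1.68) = 2.17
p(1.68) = -12.88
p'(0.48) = -9.15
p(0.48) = -4.84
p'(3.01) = 4.32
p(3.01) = -2.42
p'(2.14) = 9.25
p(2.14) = -10.07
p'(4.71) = -0.04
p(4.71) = -9.00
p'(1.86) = 5.49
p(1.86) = -12.18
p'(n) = -18*sin(n)*cos(n) - 2*cos(n)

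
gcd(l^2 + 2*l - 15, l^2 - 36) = 1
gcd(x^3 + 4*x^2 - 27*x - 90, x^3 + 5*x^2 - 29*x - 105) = x^2 - 2*x - 15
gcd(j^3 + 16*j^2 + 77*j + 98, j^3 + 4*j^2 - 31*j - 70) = j^2 + 9*j + 14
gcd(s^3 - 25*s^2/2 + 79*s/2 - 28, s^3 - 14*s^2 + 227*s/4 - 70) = s^2 - 23*s/2 + 28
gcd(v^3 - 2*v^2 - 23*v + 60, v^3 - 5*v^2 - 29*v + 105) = v^2 + 2*v - 15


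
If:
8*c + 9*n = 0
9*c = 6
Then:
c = 2/3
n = -16/27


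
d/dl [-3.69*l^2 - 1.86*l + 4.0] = -7.38*l - 1.86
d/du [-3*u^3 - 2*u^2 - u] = -9*u^2 - 4*u - 1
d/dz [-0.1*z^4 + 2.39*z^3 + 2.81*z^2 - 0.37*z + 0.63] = -0.4*z^3 + 7.17*z^2 + 5.62*z - 0.37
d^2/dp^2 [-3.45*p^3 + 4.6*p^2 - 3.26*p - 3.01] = 9.2 - 20.7*p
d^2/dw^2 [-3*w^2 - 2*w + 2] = -6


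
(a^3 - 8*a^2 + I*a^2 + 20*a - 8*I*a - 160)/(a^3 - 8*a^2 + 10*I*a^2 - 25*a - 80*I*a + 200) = (a - 4*I)/(a + 5*I)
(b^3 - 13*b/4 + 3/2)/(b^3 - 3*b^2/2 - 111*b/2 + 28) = (b^2 + b/2 - 3)/(b^2 - b - 56)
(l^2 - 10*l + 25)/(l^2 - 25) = (l - 5)/(l + 5)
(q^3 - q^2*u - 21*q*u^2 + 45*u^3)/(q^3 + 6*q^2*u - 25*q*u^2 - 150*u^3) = (q^2 - 6*q*u + 9*u^2)/(q^2 + q*u - 30*u^2)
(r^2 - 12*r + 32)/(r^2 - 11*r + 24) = (r - 4)/(r - 3)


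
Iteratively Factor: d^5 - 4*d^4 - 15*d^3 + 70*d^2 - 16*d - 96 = (d + 4)*(d^4 - 8*d^3 + 17*d^2 + 2*d - 24) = (d + 1)*(d + 4)*(d^3 - 9*d^2 + 26*d - 24) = (d - 4)*(d + 1)*(d + 4)*(d^2 - 5*d + 6) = (d - 4)*(d - 2)*(d + 1)*(d + 4)*(d - 3)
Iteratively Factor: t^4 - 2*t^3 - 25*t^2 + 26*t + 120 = (t + 2)*(t^3 - 4*t^2 - 17*t + 60) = (t - 3)*(t + 2)*(t^2 - t - 20) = (t - 5)*(t - 3)*(t + 2)*(t + 4)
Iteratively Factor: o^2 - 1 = (o + 1)*(o - 1)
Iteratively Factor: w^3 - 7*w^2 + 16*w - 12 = (w - 2)*(w^2 - 5*w + 6) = (w - 2)^2*(w - 3)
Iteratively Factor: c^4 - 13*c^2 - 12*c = (c + 1)*(c^3 - c^2 - 12*c) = (c - 4)*(c + 1)*(c^2 + 3*c) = (c - 4)*(c + 1)*(c + 3)*(c)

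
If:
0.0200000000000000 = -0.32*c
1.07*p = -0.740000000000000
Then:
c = -0.06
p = -0.69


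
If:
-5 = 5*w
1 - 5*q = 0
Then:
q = 1/5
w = -1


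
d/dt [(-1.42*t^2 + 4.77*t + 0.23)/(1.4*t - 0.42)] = (-1.988*t^2 + 1.1928*t - 2.3254)/(1.96*t^2 - 1.176*t + 0.1764)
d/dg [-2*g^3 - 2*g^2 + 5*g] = -6*g^2 - 4*g + 5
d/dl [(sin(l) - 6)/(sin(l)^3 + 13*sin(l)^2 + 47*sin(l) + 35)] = (-2*sin(l)^3 + 5*sin(l)^2 + 156*sin(l) + 317)*cos(l)/(sin(l)^3 + 13*sin(l)^2 + 47*sin(l) + 35)^2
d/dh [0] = 0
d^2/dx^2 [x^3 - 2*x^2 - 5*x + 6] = 6*x - 4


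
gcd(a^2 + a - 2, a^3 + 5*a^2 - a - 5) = a - 1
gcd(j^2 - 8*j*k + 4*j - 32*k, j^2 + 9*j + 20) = j + 4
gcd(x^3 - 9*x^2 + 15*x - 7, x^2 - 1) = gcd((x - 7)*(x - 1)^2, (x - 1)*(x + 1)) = x - 1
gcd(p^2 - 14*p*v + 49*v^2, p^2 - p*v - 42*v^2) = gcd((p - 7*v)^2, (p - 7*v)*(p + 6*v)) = p - 7*v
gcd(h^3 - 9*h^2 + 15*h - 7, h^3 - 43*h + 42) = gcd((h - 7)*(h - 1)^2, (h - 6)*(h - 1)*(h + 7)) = h - 1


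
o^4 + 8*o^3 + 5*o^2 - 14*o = o*(o - 1)*(o + 2)*(o + 7)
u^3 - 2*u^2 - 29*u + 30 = (u - 6)*(u - 1)*(u + 5)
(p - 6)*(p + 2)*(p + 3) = p^3 - p^2 - 24*p - 36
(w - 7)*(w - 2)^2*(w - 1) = w^4 - 12*w^3 + 43*w^2 - 60*w + 28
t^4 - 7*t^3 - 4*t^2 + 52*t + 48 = (t - 6)*(t - 4)*(t + 1)*(t + 2)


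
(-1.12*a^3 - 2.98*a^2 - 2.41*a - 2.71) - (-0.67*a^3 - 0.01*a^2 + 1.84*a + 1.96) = -0.45*a^3 - 2.97*a^2 - 4.25*a - 4.67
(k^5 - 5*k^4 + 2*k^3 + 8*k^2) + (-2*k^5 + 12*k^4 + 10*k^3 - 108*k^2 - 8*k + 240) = -k^5 + 7*k^4 + 12*k^3 - 100*k^2 - 8*k + 240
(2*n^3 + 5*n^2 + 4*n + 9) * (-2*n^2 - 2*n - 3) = -4*n^5 - 14*n^4 - 24*n^3 - 41*n^2 - 30*n - 27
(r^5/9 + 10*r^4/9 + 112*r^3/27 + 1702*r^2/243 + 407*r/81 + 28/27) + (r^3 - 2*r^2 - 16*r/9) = r^5/9 + 10*r^4/9 + 139*r^3/27 + 1216*r^2/243 + 263*r/81 + 28/27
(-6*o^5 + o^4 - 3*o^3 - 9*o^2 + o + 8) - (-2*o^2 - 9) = -6*o^5 + o^4 - 3*o^3 - 7*o^2 + o + 17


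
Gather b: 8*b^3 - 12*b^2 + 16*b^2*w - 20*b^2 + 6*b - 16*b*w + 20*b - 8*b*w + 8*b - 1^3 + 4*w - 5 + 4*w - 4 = 8*b^3 + b^2*(16*w - 32) + b*(34 - 24*w) + 8*w - 10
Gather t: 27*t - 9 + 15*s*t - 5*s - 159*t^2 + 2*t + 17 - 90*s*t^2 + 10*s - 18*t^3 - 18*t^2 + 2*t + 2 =5*s - 18*t^3 + t^2*(-90*s - 177) + t*(15*s + 31) + 10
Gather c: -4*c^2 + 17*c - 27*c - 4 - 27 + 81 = -4*c^2 - 10*c + 50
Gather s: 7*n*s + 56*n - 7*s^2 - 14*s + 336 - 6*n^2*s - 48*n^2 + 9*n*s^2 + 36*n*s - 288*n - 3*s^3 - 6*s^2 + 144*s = -48*n^2 - 232*n - 3*s^3 + s^2*(9*n - 13) + s*(-6*n^2 + 43*n + 130) + 336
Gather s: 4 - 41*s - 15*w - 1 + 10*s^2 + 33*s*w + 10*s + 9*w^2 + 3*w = 10*s^2 + s*(33*w - 31) + 9*w^2 - 12*w + 3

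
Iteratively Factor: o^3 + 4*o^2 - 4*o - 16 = (o + 2)*(o^2 + 2*o - 8) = (o - 2)*(o + 2)*(o + 4)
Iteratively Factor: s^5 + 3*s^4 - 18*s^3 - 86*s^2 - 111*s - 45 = (s - 5)*(s^4 + 8*s^3 + 22*s^2 + 24*s + 9) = (s - 5)*(s + 3)*(s^3 + 5*s^2 + 7*s + 3) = (s - 5)*(s + 3)^2*(s^2 + 2*s + 1) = (s - 5)*(s + 1)*(s + 3)^2*(s + 1)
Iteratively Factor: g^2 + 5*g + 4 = (g + 1)*(g + 4)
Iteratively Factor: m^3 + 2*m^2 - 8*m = (m)*(m^2 + 2*m - 8) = m*(m - 2)*(m + 4)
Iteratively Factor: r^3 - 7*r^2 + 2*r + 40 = (r - 5)*(r^2 - 2*r - 8) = (r - 5)*(r + 2)*(r - 4)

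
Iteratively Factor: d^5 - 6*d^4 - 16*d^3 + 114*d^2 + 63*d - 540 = (d + 3)*(d^4 - 9*d^3 + 11*d^2 + 81*d - 180) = (d + 3)^2*(d^3 - 12*d^2 + 47*d - 60) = (d - 4)*(d + 3)^2*(d^2 - 8*d + 15) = (d - 5)*(d - 4)*(d + 3)^2*(d - 3)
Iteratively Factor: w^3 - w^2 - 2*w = (w - 2)*(w^2 + w) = (w - 2)*(w + 1)*(w)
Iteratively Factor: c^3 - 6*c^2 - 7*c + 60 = (c + 3)*(c^2 - 9*c + 20) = (c - 4)*(c + 3)*(c - 5)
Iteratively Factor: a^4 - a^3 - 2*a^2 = (a)*(a^3 - a^2 - 2*a) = a^2*(a^2 - a - 2) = a^2*(a - 2)*(a + 1)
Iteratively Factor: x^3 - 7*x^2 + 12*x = (x - 4)*(x^2 - 3*x) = (x - 4)*(x - 3)*(x)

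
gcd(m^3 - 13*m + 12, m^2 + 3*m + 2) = 1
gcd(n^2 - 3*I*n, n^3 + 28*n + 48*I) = 1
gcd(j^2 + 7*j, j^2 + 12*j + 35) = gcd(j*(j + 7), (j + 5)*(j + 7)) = j + 7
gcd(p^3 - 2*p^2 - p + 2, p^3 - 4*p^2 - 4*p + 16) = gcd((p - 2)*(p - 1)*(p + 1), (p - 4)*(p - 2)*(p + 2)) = p - 2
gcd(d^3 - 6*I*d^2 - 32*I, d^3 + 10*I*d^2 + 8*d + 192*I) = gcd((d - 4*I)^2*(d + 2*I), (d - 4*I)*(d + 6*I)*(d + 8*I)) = d - 4*I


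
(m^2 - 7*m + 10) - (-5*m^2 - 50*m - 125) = 6*m^2 + 43*m + 135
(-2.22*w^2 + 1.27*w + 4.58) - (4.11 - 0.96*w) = -2.22*w^2 + 2.23*w + 0.47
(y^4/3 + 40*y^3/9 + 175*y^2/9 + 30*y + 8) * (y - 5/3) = y^5/3 + 35*y^4/9 + 325*y^3/27 - 65*y^2/27 - 42*y - 40/3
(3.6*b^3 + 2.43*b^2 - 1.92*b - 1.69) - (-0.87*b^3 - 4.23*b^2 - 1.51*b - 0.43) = 4.47*b^3 + 6.66*b^2 - 0.41*b - 1.26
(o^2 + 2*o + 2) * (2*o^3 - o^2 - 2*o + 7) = 2*o^5 + 3*o^4 + o^2 + 10*o + 14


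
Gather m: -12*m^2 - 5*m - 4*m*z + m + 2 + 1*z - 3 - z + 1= -12*m^2 + m*(-4*z - 4)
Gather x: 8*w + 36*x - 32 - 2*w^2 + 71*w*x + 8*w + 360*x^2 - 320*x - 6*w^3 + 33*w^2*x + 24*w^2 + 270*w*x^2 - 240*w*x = -6*w^3 + 22*w^2 + 16*w + x^2*(270*w + 360) + x*(33*w^2 - 169*w - 284) - 32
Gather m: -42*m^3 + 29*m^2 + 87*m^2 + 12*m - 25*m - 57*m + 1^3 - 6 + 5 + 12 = -42*m^3 + 116*m^2 - 70*m + 12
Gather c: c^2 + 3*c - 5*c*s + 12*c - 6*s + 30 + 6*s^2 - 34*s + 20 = c^2 + c*(15 - 5*s) + 6*s^2 - 40*s + 50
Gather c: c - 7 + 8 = c + 1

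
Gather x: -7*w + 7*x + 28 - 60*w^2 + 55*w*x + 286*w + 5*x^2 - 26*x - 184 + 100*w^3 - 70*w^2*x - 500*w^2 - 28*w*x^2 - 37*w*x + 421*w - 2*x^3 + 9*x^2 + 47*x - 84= 100*w^3 - 560*w^2 + 700*w - 2*x^3 + x^2*(14 - 28*w) + x*(-70*w^2 + 18*w + 28) - 240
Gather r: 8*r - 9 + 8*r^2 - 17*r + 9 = 8*r^2 - 9*r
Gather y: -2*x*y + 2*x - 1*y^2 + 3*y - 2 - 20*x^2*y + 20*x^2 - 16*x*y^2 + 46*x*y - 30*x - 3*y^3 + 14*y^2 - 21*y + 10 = 20*x^2 - 28*x - 3*y^3 + y^2*(13 - 16*x) + y*(-20*x^2 + 44*x - 18) + 8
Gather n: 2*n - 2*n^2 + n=-2*n^2 + 3*n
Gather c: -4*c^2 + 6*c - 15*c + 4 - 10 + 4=-4*c^2 - 9*c - 2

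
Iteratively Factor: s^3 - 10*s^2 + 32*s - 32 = (s - 2)*(s^2 - 8*s + 16) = (s - 4)*(s - 2)*(s - 4)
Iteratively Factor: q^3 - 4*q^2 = (q)*(q^2 - 4*q) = q*(q - 4)*(q)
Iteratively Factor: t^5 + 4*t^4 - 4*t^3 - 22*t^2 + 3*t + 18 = (t - 1)*(t^4 + 5*t^3 + t^2 - 21*t - 18) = (t - 1)*(t + 3)*(t^3 + 2*t^2 - 5*t - 6) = (t - 2)*(t - 1)*(t + 3)*(t^2 + 4*t + 3) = (t - 2)*(t - 1)*(t + 1)*(t + 3)*(t + 3)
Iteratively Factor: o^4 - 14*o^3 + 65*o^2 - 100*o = (o - 5)*(o^3 - 9*o^2 + 20*o) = (o - 5)*(o - 4)*(o^2 - 5*o) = (o - 5)^2*(o - 4)*(o)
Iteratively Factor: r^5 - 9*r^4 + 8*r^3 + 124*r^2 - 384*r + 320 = (r - 2)*(r^4 - 7*r^3 - 6*r^2 + 112*r - 160) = (r - 2)*(r + 4)*(r^3 - 11*r^2 + 38*r - 40) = (r - 5)*(r - 2)*(r + 4)*(r^2 - 6*r + 8) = (r - 5)*(r - 4)*(r - 2)*(r + 4)*(r - 2)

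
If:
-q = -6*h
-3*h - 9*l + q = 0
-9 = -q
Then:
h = 3/2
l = 1/2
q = 9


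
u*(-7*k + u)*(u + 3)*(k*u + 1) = -7*k^2*u^3 - 21*k^2*u^2 + k*u^4 + 3*k*u^3 - 7*k*u^2 - 21*k*u + u^3 + 3*u^2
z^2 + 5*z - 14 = (z - 2)*(z + 7)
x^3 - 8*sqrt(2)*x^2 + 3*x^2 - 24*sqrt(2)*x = x*(x + 3)*(x - 8*sqrt(2))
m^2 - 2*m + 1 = (m - 1)^2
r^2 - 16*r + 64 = (r - 8)^2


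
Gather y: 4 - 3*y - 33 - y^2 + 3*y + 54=25 - y^2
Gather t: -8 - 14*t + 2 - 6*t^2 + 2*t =-6*t^2 - 12*t - 6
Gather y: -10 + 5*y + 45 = 5*y + 35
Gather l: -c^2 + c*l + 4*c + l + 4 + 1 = -c^2 + 4*c + l*(c + 1) + 5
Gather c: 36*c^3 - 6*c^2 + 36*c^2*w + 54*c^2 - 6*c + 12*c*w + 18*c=36*c^3 + c^2*(36*w + 48) + c*(12*w + 12)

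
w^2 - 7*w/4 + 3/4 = (w - 1)*(w - 3/4)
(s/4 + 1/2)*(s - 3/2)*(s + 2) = s^3/4 + 5*s^2/8 - s/2 - 3/2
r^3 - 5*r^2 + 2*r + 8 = (r - 4)*(r - 2)*(r + 1)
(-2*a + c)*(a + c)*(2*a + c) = -4*a^3 - 4*a^2*c + a*c^2 + c^3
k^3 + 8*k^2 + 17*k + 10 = (k + 1)*(k + 2)*(k + 5)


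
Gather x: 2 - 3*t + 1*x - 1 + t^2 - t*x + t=t^2 - 2*t + x*(1 - t) + 1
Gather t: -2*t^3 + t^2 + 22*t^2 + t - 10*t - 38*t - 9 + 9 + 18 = -2*t^3 + 23*t^2 - 47*t + 18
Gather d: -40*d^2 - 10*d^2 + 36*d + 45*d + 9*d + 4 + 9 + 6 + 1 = -50*d^2 + 90*d + 20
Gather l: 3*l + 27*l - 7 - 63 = 30*l - 70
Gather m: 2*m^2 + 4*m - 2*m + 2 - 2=2*m^2 + 2*m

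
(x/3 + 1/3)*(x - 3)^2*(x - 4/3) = x^4/3 - 19*x^3/9 + 29*x^2/9 + 5*x/3 - 4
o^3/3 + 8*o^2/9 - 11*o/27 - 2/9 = (o/3 + 1)*(o - 2/3)*(o + 1/3)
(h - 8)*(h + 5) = h^2 - 3*h - 40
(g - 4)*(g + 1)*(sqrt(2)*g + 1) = sqrt(2)*g^3 - 3*sqrt(2)*g^2 + g^2 - 4*sqrt(2)*g - 3*g - 4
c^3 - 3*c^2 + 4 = (c - 2)^2*(c + 1)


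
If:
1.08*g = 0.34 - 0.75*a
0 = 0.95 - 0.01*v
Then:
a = 0.453333333333333 - 1.44*g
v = 95.00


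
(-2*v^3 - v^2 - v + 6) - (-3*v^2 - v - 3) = -2*v^3 + 2*v^2 + 9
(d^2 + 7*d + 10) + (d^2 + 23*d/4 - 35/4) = 2*d^2 + 51*d/4 + 5/4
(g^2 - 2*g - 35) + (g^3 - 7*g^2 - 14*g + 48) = g^3 - 6*g^2 - 16*g + 13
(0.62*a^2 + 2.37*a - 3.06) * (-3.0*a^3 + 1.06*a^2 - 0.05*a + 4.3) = -1.86*a^5 - 6.4528*a^4 + 11.6612*a^3 - 0.6961*a^2 + 10.344*a - 13.158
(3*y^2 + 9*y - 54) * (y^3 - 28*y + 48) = 3*y^5 + 9*y^4 - 138*y^3 - 108*y^2 + 1944*y - 2592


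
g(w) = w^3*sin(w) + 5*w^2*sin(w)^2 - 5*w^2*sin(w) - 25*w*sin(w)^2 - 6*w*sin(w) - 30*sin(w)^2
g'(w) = w^3*cos(w) + 10*w^2*sin(w)*cos(w) + 3*w^2*sin(w) - 5*w^2*cos(w) + 10*w*sin(w)^2 - 50*w*sin(w)*cos(w) - 10*w*sin(w) - 6*w*cos(w) - 25*sin(w)^2 - 60*sin(w)*cos(w) - 6*sin(w)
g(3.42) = 6.41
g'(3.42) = 9.46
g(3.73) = 5.69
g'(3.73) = -11.60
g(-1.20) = 7.87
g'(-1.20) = -47.25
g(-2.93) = 14.41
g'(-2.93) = 72.06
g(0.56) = -14.50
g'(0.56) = -53.36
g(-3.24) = -5.59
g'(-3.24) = 51.63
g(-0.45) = -4.05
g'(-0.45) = 10.14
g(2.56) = -35.70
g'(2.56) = 76.03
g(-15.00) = 3489.39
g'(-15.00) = 4196.04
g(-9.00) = 546.99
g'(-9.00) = 1280.32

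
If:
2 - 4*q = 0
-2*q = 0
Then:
No Solution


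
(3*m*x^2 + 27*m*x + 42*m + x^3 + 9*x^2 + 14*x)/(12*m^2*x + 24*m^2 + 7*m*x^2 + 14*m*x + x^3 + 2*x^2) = (x + 7)/(4*m + x)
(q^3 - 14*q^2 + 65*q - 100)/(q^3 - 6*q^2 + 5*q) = (q^2 - 9*q + 20)/(q*(q - 1))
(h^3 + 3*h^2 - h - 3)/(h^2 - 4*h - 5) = (h^2 + 2*h - 3)/(h - 5)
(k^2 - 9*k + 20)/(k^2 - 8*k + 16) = (k - 5)/(k - 4)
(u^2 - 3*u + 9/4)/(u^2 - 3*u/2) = (u - 3/2)/u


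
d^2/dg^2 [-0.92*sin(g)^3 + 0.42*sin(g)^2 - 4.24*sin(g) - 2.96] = 4.93*sin(g) - 2.07*sin(3*g) + 0.84*cos(2*g)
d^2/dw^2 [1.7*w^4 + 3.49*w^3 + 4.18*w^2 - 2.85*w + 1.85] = 20.4*w^2 + 20.94*w + 8.36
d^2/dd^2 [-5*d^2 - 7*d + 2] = -10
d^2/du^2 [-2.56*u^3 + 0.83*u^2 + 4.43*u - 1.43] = 1.66 - 15.36*u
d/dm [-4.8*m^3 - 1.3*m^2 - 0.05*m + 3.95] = -14.4*m^2 - 2.6*m - 0.05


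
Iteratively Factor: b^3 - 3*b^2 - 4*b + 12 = (b - 2)*(b^2 - b - 6) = (b - 2)*(b + 2)*(b - 3)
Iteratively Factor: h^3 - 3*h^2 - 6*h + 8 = (h + 2)*(h^2 - 5*h + 4) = (h - 1)*(h + 2)*(h - 4)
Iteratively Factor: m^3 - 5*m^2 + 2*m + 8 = (m - 4)*(m^2 - m - 2) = (m - 4)*(m + 1)*(m - 2)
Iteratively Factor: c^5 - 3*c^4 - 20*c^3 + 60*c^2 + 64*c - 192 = (c + 4)*(c^4 - 7*c^3 + 8*c^2 + 28*c - 48) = (c - 2)*(c + 4)*(c^3 - 5*c^2 - 2*c + 24) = (c - 2)*(c + 2)*(c + 4)*(c^2 - 7*c + 12) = (c - 4)*(c - 2)*(c + 2)*(c + 4)*(c - 3)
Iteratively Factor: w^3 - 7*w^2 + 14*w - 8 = (w - 1)*(w^2 - 6*w + 8) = (w - 4)*(w - 1)*(w - 2)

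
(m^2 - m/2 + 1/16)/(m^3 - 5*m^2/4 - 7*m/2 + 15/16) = (4*m - 1)/(4*m^2 - 4*m - 15)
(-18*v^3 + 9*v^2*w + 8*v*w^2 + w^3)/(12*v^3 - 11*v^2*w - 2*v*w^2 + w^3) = (-6*v - w)/(4*v - w)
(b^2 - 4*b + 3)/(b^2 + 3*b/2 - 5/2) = 2*(b - 3)/(2*b + 5)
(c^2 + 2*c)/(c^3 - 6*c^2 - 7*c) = (c + 2)/(c^2 - 6*c - 7)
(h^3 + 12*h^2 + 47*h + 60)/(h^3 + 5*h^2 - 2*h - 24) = (h + 5)/(h - 2)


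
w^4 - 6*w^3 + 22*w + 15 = (w - 5)*(w - 3)*(w + 1)^2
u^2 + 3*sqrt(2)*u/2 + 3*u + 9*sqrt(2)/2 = (u + 3)*(u + 3*sqrt(2)/2)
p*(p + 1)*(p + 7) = p^3 + 8*p^2 + 7*p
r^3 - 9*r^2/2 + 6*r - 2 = (r - 2)^2*(r - 1/2)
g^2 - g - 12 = (g - 4)*(g + 3)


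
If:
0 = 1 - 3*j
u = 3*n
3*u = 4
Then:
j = 1/3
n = 4/9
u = 4/3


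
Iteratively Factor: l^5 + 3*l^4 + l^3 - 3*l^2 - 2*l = (l + 2)*(l^4 + l^3 - l^2 - l) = (l - 1)*(l + 2)*(l^3 + 2*l^2 + l) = l*(l - 1)*(l + 2)*(l^2 + 2*l + 1) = l*(l - 1)*(l + 1)*(l + 2)*(l + 1)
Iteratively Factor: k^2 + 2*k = (k + 2)*(k)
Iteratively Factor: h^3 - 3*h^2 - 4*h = (h + 1)*(h^2 - 4*h) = (h - 4)*(h + 1)*(h)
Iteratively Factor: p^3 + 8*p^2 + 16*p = (p)*(p^2 + 8*p + 16) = p*(p + 4)*(p + 4)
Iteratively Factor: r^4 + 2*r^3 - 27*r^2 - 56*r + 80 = (r - 5)*(r^3 + 7*r^2 + 8*r - 16) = (r - 5)*(r + 4)*(r^2 + 3*r - 4) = (r - 5)*(r - 1)*(r + 4)*(r + 4)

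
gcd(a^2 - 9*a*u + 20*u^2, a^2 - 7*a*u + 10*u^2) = -a + 5*u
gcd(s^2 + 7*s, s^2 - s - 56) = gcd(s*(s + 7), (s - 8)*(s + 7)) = s + 7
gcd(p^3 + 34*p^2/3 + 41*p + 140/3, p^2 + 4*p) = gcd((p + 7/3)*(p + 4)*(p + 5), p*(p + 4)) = p + 4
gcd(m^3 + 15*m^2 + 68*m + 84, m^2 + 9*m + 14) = m^2 + 9*m + 14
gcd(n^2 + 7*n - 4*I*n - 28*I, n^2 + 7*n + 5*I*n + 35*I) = n + 7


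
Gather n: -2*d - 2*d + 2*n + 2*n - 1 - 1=-4*d + 4*n - 2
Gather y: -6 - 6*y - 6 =-6*y - 12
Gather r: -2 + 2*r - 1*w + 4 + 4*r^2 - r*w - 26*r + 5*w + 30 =4*r^2 + r*(-w - 24) + 4*w + 32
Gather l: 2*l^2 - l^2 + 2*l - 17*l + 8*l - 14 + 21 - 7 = l^2 - 7*l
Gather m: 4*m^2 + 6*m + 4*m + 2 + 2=4*m^2 + 10*m + 4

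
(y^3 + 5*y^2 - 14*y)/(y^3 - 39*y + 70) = y/(y - 5)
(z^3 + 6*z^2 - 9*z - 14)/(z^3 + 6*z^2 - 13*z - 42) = (z^2 - z - 2)/(z^2 - z - 6)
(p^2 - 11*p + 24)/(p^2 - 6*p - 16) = (p - 3)/(p + 2)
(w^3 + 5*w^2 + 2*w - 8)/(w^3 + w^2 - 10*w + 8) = (w + 2)/(w - 2)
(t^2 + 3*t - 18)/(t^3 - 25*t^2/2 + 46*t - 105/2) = 2*(t + 6)/(2*t^2 - 19*t + 35)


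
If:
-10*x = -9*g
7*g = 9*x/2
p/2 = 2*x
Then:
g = 0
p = 0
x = 0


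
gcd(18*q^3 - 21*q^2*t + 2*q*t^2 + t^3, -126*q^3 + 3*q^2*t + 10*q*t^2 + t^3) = 18*q^2 - 3*q*t - t^2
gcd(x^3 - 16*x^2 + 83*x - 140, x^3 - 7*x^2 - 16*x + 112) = x^2 - 11*x + 28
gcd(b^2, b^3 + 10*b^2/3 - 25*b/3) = b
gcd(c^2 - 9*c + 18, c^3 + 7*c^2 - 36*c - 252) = c - 6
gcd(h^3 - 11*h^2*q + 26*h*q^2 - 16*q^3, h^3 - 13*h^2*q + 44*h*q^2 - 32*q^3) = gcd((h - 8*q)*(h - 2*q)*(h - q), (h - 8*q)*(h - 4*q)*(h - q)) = h^2 - 9*h*q + 8*q^2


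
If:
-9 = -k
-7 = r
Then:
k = 9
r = -7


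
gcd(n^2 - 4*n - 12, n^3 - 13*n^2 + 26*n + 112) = n + 2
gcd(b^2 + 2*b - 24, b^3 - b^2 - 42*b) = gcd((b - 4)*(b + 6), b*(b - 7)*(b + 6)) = b + 6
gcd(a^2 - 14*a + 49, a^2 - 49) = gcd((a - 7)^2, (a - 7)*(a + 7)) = a - 7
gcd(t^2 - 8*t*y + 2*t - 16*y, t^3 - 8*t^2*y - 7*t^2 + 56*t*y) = -t + 8*y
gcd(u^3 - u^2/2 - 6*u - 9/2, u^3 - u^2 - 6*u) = u - 3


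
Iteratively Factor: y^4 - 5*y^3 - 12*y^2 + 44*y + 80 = (y + 2)*(y^3 - 7*y^2 + 2*y + 40) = (y - 5)*(y + 2)*(y^2 - 2*y - 8) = (y - 5)*(y - 4)*(y + 2)*(y + 2)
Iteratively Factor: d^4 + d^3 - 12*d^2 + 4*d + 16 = (d - 2)*(d^3 + 3*d^2 - 6*d - 8) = (d - 2)^2*(d^2 + 5*d + 4) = (d - 2)^2*(d + 4)*(d + 1)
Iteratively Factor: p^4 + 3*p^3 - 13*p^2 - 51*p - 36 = (p - 4)*(p^3 + 7*p^2 + 15*p + 9) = (p - 4)*(p + 3)*(p^2 + 4*p + 3) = (p - 4)*(p + 1)*(p + 3)*(p + 3)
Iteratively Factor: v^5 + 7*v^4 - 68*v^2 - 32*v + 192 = (v + 4)*(v^4 + 3*v^3 - 12*v^2 - 20*v + 48) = (v + 3)*(v + 4)*(v^3 - 12*v + 16) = (v + 3)*(v + 4)^2*(v^2 - 4*v + 4) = (v - 2)*(v + 3)*(v + 4)^2*(v - 2)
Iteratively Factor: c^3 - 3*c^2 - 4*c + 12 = (c - 2)*(c^2 - c - 6) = (c - 3)*(c - 2)*(c + 2)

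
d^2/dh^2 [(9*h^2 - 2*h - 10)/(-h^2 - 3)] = 2*(2*h^3 + 111*h^2 - 18*h - 111)/(h^6 + 9*h^4 + 27*h^2 + 27)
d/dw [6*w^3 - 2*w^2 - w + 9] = 18*w^2 - 4*w - 1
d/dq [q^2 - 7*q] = 2*q - 7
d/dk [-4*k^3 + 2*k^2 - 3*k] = -12*k^2 + 4*k - 3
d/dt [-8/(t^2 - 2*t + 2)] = 16*(t - 1)/(t^2 - 2*t + 2)^2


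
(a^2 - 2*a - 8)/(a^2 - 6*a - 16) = (a - 4)/(a - 8)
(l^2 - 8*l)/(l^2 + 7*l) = (l - 8)/(l + 7)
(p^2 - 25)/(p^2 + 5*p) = (p - 5)/p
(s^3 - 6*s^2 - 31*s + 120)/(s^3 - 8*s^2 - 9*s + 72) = (s + 5)/(s + 3)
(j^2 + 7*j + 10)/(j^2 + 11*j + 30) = (j + 2)/(j + 6)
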